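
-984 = -984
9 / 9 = 1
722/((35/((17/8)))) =6137/140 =43.84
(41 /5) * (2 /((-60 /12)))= -82 /25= -3.28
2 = 2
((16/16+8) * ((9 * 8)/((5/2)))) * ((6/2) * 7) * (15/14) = 5832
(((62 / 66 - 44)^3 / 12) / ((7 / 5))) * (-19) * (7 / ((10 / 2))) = 54517487759 / 431244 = 126419.12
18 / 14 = 9 / 7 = 1.29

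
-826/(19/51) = -42126/19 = -2217.16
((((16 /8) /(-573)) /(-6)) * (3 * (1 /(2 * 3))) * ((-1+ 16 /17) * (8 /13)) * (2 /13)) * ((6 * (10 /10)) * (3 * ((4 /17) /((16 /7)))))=-28 /9328631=-0.00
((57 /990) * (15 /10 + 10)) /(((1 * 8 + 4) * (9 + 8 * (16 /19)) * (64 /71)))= 25631 /6589440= 0.00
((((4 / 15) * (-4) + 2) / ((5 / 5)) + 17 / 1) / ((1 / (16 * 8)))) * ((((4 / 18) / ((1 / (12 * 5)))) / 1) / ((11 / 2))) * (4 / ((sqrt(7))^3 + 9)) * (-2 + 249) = -272150528 / 1441 + 1905053696 * sqrt(7) / 12969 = 199779.75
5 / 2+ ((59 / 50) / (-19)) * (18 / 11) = 25063 / 10450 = 2.40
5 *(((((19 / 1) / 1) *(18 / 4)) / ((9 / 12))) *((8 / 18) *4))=3040 / 3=1013.33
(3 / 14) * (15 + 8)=69 / 14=4.93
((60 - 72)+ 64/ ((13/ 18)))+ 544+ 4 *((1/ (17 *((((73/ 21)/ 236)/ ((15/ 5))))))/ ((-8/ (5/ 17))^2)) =11575528553/ 18649748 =620.68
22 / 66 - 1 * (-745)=2236 / 3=745.33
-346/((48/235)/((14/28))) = -40655/48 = -846.98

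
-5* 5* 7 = -175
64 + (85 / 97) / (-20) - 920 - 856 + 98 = -626249 / 388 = -1614.04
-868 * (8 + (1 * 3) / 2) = -8246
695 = 695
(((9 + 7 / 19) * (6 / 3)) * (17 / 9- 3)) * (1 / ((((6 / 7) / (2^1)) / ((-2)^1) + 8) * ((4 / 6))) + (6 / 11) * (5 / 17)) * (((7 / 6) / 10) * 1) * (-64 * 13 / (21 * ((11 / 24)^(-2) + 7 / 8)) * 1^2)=31264842752 / 5185462995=6.03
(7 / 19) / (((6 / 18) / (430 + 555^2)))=6477555 / 19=340923.95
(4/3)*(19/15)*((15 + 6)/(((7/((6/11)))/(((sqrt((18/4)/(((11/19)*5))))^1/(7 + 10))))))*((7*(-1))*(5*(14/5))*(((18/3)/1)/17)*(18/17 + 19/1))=-140.63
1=1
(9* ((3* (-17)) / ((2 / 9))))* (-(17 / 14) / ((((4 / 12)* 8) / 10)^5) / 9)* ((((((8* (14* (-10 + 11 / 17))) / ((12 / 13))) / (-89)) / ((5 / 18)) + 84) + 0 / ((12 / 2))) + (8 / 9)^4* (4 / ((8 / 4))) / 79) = 1353153108910625 / 50398208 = 26849230.61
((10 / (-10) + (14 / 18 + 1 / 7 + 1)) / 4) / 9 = 29 / 1134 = 0.03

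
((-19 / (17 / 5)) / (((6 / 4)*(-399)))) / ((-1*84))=-5 / 44982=-0.00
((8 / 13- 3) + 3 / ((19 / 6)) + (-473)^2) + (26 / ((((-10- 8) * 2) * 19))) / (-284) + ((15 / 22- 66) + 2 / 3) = 3106522169567 / 13889304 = 223662.91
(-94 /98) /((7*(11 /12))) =-564 /3773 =-0.15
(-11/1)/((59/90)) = -990/59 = -16.78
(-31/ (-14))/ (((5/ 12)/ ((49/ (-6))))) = -217/ 5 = -43.40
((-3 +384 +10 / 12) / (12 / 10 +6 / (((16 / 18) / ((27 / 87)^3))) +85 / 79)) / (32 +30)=2.49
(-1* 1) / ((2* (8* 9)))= -0.01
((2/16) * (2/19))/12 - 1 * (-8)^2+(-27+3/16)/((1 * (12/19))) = -388337/3648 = -106.45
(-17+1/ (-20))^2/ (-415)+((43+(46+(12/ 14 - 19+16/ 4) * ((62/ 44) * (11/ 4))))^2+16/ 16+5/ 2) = 38138544299/ 32536000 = 1172.20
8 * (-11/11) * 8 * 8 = -512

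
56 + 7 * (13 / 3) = 259 / 3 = 86.33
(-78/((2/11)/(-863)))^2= 137068031529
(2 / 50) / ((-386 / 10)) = -1 / 965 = -0.00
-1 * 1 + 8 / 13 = -0.38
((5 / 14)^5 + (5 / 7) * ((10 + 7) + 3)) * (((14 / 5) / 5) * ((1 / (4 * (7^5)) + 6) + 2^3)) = 289372611429 / 2582630848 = 112.05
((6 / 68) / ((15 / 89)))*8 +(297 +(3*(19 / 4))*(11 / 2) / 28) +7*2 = 6054479 / 19040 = 317.99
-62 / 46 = -31 / 23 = -1.35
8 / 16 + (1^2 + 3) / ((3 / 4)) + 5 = 65 / 6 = 10.83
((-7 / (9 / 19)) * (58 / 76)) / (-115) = 203 / 2070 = 0.10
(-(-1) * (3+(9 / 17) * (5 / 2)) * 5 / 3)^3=374.16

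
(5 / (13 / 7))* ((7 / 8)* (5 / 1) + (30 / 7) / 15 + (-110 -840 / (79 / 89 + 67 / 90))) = -2269540135 / 1359592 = -1669.28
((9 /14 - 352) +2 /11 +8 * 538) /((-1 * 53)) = -608735 /8162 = -74.58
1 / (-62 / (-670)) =10.81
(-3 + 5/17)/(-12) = 23/102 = 0.23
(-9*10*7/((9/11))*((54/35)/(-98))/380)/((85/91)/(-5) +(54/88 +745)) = 84942/1984818185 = 0.00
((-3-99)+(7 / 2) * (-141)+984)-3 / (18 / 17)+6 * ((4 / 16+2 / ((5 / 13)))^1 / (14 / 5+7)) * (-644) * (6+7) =-578539 / 21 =-27549.48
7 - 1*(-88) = 95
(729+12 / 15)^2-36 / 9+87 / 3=13315826 / 25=532633.04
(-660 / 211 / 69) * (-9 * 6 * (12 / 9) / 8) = 0.41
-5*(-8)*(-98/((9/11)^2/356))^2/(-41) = -712824928668160/269001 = -2649896947.10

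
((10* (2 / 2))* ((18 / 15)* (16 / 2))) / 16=6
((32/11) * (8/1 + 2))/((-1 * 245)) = -64/539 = -0.12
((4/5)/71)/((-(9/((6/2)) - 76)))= 4/25915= 0.00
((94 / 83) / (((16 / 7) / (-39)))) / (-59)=12831 / 39176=0.33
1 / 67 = 0.01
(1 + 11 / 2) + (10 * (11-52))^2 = 336213 / 2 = 168106.50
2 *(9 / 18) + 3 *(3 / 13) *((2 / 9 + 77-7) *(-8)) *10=-50547 / 13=-3888.23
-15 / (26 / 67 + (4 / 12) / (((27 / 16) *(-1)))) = -81405 / 1034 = -78.73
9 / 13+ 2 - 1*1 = 22 / 13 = 1.69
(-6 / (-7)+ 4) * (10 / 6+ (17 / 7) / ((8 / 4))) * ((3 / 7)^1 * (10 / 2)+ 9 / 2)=63767 / 686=92.95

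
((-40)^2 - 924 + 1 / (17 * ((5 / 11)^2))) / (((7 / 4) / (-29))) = -33340836 / 2975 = -11207.00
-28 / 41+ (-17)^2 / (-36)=-12857 / 1476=-8.71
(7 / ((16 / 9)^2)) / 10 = 567 / 2560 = 0.22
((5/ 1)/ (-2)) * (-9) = 45/ 2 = 22.50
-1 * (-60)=60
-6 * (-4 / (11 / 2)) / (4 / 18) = 216 / 11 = 19.64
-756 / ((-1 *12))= 63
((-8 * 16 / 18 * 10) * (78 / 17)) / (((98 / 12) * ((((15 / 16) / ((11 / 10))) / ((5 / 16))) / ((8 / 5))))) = -292864 / 12495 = -23.44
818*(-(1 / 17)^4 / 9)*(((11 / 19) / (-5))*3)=8998 / 23803485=0.00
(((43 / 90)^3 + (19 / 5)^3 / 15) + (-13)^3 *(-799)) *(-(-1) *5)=6398457666431 / 729000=8777033.84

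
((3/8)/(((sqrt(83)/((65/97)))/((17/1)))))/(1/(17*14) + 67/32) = 525980*sqrt(83)/21439813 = 0.22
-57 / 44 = -1.30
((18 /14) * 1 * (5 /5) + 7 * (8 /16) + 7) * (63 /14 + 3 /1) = 2475 /28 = 88.39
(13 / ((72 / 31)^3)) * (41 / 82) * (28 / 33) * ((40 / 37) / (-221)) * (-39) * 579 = 2616096665 / 53802144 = 48.62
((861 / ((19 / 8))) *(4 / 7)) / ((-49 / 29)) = -114144 / 931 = -122.60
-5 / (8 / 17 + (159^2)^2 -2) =-85 / 10865192311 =-0.00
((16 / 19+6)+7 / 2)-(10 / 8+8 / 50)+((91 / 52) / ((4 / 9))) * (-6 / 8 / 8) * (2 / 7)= 1073319 / 121600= 8.83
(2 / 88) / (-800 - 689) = -0.00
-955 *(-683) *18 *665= 7807612050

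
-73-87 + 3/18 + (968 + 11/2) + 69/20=49027/60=817.12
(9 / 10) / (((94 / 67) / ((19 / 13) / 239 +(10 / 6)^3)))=6513874 / 2190435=2.97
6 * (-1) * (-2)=12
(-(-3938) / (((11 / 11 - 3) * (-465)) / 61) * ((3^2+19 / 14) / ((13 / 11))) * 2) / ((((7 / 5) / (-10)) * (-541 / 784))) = 30651816800 / 654069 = 46863.28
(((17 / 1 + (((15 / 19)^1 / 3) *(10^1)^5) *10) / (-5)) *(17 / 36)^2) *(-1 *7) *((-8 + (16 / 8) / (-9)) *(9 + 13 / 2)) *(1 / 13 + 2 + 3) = -127629199313693 / 2400840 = -53160226.97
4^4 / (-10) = -128 / 5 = -25.60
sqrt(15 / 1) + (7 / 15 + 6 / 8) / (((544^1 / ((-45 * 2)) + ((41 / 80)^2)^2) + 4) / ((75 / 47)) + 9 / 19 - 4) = -639129600000 / 2502727310843 + sqrt(15) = 3.62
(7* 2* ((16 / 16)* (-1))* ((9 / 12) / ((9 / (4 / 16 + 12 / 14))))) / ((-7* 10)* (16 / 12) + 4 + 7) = 0.02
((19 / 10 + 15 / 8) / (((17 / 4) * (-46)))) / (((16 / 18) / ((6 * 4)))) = -4077 / 7820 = -0.52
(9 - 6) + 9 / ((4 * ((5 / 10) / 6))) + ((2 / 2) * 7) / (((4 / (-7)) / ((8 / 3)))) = -8 / 3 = -2.67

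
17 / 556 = 0.03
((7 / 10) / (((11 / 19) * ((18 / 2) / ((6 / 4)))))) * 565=15029 / 132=113.86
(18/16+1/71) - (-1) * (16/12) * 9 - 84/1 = -40249/568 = -70.86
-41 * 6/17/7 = -2.07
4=4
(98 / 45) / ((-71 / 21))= -686 / 1065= -0.64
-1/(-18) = 1/18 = 0.06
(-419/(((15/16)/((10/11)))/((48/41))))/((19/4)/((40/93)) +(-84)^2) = -34324480/509957877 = -0.07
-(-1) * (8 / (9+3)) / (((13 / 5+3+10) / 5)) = 25 / 117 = 0.21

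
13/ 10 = 1.30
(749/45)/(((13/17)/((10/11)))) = 25466/1287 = 19.79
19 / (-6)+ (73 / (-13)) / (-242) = -3.14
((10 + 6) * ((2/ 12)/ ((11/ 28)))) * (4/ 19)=896/ 627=1.43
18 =18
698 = 698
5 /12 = 0.42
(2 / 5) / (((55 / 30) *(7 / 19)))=228 / 385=0.59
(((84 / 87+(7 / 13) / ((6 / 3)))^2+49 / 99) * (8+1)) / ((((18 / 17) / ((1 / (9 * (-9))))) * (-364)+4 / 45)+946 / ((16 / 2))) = 12422138085 / 21416668711009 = 0.00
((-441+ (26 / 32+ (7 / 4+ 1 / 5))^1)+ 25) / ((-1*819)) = 2543 / 5040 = 0.50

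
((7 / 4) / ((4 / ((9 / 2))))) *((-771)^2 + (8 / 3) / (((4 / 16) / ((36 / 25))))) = 1170335.96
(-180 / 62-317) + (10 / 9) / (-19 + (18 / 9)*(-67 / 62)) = -29279789 / 91512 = -319.96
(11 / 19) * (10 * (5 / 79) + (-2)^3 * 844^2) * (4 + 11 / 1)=-74282389830 / 1501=-49488600.82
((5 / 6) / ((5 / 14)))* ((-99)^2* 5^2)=571725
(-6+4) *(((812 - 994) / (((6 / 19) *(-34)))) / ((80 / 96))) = -3458 / 85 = -40.68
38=38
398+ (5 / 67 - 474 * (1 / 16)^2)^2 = 401.16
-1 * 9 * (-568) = 5112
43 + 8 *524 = 4235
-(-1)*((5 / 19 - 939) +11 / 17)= -303003 / 323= -938.09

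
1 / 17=0.06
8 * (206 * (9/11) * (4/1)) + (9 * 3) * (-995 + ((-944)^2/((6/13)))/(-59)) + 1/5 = -49778044/55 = -905055.35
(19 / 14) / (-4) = -19 / 56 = -0.34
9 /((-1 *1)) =-9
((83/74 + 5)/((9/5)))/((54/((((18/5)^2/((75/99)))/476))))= 4983/2201500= 0.00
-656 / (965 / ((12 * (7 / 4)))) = -13776 / 965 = -14.28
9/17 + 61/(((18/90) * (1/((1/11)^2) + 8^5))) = 301186/559113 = 0.54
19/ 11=1.73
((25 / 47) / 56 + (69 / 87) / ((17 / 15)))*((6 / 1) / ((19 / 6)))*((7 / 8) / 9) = 920365 / 7043984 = 0.13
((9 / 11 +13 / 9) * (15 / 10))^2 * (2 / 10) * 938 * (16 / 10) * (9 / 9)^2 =94130176 / 27225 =3457.49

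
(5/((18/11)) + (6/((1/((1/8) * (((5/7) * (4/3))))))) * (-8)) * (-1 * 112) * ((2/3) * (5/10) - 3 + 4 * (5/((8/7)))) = 119260/27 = 4417.04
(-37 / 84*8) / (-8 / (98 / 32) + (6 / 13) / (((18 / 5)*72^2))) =34909056 / 25878283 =1.35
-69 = -69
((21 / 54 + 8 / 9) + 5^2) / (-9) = -473 / 162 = -2.92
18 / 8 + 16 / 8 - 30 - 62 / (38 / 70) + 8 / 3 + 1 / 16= -125155 / 912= -137.23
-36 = -36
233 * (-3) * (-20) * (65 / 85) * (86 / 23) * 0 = 0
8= 8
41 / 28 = 1.46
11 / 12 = 0.92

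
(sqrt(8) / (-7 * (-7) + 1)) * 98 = 98 * sqrt(2) / 25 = 5.54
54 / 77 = 0.70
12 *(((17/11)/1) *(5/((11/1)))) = 1020/121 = 8.43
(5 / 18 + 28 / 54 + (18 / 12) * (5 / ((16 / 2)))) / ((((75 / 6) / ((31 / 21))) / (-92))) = -18.84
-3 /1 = -3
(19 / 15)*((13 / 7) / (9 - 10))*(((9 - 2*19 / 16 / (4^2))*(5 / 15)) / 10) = -279851 / 403200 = -0.69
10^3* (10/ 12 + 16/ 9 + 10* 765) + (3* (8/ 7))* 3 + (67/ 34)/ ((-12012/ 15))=9376175395289/ 1225224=7652621.39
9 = 9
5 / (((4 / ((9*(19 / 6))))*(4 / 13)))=3705 / 32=115.78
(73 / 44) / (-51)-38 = -85345 / 2244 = -38.03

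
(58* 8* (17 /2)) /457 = 3944 /457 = 8.63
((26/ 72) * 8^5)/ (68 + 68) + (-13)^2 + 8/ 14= 274795/ 1071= 256.58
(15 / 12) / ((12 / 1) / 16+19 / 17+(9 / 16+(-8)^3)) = -340 / 138603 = -0.00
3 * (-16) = -48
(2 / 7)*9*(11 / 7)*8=1584 / 49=32.33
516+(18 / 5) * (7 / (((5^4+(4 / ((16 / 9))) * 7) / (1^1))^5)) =285340052547228659964 / 552984597959745215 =516.00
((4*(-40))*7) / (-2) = 560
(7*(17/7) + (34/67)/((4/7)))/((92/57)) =136629/12328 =11.08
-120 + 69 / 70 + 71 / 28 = -16307 / 140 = -116.48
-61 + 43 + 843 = 825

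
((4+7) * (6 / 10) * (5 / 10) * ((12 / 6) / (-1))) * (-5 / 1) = 33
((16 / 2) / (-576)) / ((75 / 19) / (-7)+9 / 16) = 266 / 27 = 9.85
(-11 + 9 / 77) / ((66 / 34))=-14246 / 2541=-5.61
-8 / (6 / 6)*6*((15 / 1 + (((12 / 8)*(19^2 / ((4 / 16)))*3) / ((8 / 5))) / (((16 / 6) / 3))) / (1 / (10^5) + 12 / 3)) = -3143250000 / 57143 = -55006.74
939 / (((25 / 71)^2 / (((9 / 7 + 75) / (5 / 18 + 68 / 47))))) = 2138424442236 / 6383125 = 335012.15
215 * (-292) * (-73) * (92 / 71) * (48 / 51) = 6746087680 / 1207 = 5589136.44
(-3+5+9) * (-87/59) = -957/59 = -16.22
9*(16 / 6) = 24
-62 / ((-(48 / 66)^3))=41261 / 256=161.18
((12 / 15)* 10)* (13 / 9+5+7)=968 / 9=107.56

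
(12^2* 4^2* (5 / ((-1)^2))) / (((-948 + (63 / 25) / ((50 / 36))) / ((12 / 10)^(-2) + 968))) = -3487300000 / 295683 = -11794.05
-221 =-221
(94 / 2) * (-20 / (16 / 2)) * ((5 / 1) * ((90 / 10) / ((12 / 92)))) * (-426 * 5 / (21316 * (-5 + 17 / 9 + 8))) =777103875 / 937904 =828.55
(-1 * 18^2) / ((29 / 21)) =-234.62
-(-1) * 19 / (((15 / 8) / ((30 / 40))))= 38 / 5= 7.60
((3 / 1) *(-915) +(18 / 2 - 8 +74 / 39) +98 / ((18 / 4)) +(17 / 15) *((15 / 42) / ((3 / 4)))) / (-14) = 1113752 / 5733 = 194.27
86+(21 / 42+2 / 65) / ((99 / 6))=61513 / 715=86.03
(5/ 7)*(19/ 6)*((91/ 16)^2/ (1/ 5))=365.84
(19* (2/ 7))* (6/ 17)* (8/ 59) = 1824/ 7021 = 0.26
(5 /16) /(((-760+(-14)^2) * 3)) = -5 /27072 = -0.00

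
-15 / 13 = -1.15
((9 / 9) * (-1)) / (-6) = 1 / 6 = 0.17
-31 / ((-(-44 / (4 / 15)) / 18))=-3.38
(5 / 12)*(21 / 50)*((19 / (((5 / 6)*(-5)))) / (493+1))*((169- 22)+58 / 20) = -31479 / 130000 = -0.24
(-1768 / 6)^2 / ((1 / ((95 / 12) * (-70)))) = -1299170600 / 27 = -48117429.63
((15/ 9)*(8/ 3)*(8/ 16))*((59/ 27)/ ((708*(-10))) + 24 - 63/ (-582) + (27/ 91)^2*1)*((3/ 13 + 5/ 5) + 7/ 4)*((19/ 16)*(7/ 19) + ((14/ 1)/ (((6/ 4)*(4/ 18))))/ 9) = 48802750372325/ 59656881024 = 818.06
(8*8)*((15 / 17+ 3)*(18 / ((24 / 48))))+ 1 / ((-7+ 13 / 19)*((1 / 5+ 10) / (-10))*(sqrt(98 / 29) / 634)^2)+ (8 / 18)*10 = 27413.25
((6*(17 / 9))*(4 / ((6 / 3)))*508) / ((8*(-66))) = -2159 / 99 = -21.81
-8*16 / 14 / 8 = -8 / 7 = -1.14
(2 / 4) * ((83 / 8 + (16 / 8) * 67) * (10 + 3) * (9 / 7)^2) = 173745 / 112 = 1551.29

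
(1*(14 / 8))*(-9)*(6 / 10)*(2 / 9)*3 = -63 / 10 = -6.30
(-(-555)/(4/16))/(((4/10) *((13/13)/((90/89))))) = 499500/89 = 5612.36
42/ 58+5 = 166/ 29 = 5.72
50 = 50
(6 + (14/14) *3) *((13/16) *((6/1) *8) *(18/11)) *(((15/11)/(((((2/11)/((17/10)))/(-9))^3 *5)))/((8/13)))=-4853792547747/32000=-151681017.12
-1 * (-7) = 7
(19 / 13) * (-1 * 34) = -646 / 13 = -49.69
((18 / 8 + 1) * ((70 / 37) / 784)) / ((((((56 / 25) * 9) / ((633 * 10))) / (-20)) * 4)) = -8571875 / 696192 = -12.31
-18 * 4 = -72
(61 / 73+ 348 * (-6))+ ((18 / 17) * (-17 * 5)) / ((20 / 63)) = -346117 / 146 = -2370.66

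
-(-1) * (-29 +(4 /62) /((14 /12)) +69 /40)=-236267 /8680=-27.22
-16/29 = -0.55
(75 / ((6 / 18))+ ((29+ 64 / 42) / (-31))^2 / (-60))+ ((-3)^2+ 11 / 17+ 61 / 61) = 101857823383 / 432277020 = 235.63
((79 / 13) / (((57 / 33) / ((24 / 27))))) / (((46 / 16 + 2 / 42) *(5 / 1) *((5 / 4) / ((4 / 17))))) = 6228992 / 154628175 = 0.04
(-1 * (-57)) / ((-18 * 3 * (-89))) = 19 / 1602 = 0.01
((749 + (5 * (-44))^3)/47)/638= -10647251/29986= -355.07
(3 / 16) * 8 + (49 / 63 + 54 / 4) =142 / 9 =15.78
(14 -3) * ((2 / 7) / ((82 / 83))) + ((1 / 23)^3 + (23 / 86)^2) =84007604609 / 25826306884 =3.25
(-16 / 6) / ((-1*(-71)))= -8 / 213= -0.04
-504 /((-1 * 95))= 504 /95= 5.31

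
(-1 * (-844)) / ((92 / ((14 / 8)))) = 1477 / 92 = 16.05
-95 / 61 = -1.56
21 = 21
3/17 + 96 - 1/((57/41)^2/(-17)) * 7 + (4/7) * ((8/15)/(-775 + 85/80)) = 3776152122658/23938258365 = 157.75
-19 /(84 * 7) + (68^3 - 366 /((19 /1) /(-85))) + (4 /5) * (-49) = 17653443403 /55860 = 316030.14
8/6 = 4/3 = 1.33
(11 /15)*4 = 44 /15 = 2.93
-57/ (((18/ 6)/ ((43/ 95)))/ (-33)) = 283.80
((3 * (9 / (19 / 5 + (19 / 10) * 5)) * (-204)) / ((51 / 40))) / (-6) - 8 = 6136 / 133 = 46.14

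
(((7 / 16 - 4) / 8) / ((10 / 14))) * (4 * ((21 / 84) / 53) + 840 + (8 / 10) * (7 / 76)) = -44413593 / 84800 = -523.75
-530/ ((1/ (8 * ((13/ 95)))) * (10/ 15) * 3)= -5512/ 19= -290.11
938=938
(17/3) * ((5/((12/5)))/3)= 425/108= 3.94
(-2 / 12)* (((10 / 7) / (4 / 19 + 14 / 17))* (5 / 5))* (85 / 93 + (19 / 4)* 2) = -3128255 / 1304604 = -2.40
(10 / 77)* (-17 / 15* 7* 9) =-102 / 11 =-9.27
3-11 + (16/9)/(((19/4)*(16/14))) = -1312/171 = -7.67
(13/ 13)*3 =3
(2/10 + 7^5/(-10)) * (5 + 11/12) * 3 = -238631/8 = -29828.88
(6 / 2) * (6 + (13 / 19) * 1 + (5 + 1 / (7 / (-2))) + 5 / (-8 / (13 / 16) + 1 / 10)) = 786138 / 24073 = 32.66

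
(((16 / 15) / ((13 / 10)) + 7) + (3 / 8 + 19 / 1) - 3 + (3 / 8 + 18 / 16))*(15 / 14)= 40085 / 1456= 27.53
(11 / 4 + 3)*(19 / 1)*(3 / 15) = 437 / 20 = 21.85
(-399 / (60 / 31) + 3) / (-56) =4063 / 1120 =3.63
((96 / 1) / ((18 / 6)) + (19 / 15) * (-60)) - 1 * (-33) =-11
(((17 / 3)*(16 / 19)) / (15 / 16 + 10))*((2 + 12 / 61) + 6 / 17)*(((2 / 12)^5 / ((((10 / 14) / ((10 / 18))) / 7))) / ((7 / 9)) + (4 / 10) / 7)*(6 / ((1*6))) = 334138144 / 5175079875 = 0.06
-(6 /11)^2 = -36 /121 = -0.30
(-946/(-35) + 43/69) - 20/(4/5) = 6404/2415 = 2.65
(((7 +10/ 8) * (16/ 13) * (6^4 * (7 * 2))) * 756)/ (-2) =-905313024/ 13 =-69639463.38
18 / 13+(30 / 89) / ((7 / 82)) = 43194 / 8099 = 5.33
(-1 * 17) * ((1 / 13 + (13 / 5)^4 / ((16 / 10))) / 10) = -6328981 / 130000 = -48.68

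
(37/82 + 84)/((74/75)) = 519375/6068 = 85.59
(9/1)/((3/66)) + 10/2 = 203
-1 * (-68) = 68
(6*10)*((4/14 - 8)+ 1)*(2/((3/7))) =-1880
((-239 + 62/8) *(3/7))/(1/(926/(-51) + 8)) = 34225/34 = 1006.62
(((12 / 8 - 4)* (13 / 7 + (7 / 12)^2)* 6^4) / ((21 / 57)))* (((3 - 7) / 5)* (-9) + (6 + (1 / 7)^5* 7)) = -60023268315 / 235298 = -255094.68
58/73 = 0.79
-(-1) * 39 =39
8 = 8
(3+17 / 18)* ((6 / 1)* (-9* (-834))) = 177642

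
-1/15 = -0.07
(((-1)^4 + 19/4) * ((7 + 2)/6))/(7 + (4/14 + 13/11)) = 5313/5216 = 1.02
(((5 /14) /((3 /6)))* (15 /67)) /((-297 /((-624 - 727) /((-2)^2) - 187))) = 52475 /185724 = 0.28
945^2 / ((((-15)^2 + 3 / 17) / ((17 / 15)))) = 5735205 / 1276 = 4494.67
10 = 10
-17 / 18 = -0.94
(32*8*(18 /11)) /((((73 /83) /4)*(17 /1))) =1529856 /13651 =112.07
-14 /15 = -0.93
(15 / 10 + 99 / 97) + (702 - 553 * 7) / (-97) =6827 / 194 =35.19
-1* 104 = -104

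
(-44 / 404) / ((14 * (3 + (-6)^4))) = -11 / 1836786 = -0.00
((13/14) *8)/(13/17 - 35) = -442/2037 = -0.22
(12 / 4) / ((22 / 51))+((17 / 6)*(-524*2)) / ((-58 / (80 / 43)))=8411413 / 82302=102.20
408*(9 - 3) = 2448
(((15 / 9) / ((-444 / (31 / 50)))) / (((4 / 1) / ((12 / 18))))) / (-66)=31 / 5274720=0.00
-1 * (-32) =32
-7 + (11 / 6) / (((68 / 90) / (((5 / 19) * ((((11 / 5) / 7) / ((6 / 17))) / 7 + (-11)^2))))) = 8906823 / 126616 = 70.35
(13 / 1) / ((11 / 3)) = 39 / 11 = 3.55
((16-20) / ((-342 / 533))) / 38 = 533 / 3249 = 0.16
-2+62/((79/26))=1454/79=18.41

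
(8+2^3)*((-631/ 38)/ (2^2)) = -66.42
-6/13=-0.46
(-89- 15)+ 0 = -104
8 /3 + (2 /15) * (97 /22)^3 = 375211 /26620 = 14.10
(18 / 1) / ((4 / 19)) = 171 / 2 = 85.50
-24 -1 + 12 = -13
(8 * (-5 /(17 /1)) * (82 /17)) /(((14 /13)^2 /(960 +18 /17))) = -323445720 /34391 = -9404.95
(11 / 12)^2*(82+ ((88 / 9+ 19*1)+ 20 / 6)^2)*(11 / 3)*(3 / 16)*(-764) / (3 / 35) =-5731642.10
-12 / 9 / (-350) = 0.00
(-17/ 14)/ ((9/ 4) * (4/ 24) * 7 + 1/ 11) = -748/ 1673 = -0.45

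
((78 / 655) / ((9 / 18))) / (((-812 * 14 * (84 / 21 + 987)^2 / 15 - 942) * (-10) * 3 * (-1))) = -0.00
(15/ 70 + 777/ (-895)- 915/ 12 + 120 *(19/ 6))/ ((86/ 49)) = 53169123/ 307880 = 172.69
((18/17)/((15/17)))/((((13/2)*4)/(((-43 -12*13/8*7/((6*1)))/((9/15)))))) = -263/52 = -5.06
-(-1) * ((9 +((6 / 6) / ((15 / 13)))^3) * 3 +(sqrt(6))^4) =73072 / 1125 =64.95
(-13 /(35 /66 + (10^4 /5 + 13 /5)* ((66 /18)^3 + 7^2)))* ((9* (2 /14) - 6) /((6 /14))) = 424710 /584640619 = 0.00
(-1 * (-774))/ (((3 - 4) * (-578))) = 387/ 289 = 1.34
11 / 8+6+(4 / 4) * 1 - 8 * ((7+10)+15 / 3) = -1341 / 8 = -167.62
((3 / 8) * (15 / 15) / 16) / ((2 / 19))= 0.22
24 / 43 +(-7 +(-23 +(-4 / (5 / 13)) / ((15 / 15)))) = -39.84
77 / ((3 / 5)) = 385 / 3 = 128.33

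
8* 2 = 16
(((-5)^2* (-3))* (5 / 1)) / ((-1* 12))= 125 / 4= 31.25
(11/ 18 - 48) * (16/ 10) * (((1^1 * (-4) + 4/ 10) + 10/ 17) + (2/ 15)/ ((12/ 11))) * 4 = 30168904/ 34425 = 876.37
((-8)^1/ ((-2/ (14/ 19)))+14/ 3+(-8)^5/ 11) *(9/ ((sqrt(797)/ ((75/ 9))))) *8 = -372600400 *sqrt(797)/ 166573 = -63149.20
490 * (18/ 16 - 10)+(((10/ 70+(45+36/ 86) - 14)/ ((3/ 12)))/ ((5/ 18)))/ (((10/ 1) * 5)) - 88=-5330903/ 1204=-4427.66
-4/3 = -1.33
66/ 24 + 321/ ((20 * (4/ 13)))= 4393/ 80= 54.91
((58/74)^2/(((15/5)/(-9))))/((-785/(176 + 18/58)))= 444831/1074665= 0.41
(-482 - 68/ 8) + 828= 675/ 2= 337.50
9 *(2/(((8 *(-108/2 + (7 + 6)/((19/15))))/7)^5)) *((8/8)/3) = -41615795893/2164231946857955328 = -0.00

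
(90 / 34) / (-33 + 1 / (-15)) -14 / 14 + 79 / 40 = 37731 / 42160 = 0.89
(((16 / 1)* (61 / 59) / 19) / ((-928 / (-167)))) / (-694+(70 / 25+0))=-50935 / 224702208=-0.00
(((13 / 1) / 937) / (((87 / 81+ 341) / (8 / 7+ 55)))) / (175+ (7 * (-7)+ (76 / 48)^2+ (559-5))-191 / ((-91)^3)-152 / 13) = 534599200044 / 157489965197436047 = 0.00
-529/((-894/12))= 1058/149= 7.10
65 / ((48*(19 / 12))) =65 / 76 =0.86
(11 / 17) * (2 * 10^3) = 22000 / 17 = 1294.12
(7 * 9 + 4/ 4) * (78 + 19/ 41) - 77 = 202731/ 41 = 4944.66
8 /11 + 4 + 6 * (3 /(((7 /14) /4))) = 1636 /11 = 148.73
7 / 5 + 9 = 52 / 5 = 10.40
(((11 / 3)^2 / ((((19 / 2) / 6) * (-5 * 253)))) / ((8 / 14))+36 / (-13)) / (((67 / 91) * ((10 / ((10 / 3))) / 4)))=-6635468 / 1317555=-5.04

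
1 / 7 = 0.14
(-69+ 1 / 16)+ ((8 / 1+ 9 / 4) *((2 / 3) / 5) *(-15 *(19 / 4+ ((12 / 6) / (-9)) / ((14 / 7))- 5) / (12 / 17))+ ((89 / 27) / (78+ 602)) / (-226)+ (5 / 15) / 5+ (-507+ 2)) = -935072527 / 1659744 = -563.38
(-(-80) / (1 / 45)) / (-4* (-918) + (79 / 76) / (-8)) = 2188800 / 2232497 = 0.98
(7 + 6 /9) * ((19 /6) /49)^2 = 8303 /259308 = 0.03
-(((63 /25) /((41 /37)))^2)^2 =-29523585140721 /1103812890625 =-26.75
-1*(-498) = 498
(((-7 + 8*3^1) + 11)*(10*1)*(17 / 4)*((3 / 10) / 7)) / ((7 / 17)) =867 / 7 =123.86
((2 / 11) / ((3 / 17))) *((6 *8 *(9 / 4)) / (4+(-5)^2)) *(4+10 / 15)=5712 / 319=17.91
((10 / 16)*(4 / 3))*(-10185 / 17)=-16975 / 34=-499.26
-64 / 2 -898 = -930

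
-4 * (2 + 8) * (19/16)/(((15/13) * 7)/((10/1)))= -1235/21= -58.81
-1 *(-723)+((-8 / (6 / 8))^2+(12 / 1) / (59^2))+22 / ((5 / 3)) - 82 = 120300419 / 156645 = 767.98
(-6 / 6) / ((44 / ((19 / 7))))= -19 / 308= -0.06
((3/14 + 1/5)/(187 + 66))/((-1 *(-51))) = 29/903210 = 0.00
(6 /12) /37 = 1 /74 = 0.01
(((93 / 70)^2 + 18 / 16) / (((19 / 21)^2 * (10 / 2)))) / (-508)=-254907 / 183388000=-0.00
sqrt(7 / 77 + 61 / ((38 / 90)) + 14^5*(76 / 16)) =sqrt(111596592910) / 209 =1598.38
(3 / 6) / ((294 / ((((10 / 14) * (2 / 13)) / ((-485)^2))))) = 1 / 1258641930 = 0.00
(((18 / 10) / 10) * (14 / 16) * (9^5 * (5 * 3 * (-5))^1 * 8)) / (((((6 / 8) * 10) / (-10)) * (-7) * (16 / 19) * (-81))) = 124659 / 8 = 15582.38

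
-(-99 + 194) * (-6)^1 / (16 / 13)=3705 / 8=463.12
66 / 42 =11 / 7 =1.57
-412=-412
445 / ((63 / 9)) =445 / 7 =63.57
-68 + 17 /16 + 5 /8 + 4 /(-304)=-20163 /304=-66.33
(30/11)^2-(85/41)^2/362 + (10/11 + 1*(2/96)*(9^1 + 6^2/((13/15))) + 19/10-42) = -1175902771429/38288204240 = -30.71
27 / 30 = 9 / 10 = 0.90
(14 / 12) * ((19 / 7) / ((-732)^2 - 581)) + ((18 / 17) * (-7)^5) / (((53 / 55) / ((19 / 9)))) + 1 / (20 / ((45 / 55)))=-12408833639179849 / 318287602380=-38986.23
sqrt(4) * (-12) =-24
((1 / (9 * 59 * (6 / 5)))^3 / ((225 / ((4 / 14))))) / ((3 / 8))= 10 / 764027747973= 0.00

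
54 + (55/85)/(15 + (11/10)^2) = 1489178/27557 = 54.04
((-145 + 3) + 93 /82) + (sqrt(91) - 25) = -13601 /82 + sqrt(91) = -156.33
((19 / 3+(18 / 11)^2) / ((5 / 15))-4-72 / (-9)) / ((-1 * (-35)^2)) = -751 / 29645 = -0.03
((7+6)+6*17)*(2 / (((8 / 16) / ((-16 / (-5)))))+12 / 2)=2162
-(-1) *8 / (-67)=-8 / 67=-0.12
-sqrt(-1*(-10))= -sqrt(10)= -3.16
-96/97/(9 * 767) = -32/223197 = -0.00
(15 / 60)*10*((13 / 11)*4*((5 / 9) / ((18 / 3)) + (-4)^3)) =-224315 / 297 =-755.27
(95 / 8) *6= 285 / 4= 71.25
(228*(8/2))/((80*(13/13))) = 11.40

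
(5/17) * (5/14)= 25/238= 0.11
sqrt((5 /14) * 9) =3 * sqrt(70) /14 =1.79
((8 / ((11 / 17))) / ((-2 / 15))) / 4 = -255 / 11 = -23.18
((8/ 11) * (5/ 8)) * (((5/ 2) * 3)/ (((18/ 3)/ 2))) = 25/ 22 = 1.14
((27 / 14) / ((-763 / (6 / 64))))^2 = 6561 / 116843646976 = 0.00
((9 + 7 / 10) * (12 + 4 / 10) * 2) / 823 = 6014 / 20575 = 0.29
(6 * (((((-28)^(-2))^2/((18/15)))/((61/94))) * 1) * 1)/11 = 235/206217088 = 0.00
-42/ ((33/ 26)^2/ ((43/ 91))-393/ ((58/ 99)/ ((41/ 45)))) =4539080/ 65684113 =0.07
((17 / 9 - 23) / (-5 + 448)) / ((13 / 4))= -760 / 51831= -0.01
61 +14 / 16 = 495 / 8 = 61.88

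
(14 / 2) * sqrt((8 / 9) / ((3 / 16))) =56 * sqrt(6) / 9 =15.24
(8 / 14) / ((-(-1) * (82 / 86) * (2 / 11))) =946 / 287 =3.30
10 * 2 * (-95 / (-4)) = 475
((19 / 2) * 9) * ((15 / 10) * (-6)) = -1539 / 2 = -769.50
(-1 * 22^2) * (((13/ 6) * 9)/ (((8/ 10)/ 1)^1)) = -23595/ 2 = -11797.50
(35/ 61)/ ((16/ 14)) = 245/ 488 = 0.50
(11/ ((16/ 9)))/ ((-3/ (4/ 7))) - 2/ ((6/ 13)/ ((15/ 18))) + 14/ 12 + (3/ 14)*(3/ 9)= -895/ 252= -3.55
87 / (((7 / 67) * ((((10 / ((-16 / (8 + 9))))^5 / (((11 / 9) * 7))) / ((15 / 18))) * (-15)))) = 350175232 / 119800434375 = 0.00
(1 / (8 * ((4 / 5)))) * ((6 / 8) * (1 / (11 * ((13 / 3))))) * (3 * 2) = 135 / 9152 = 0.01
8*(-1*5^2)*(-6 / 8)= 150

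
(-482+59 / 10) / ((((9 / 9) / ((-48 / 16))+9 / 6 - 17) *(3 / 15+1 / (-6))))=85698 / 95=902.08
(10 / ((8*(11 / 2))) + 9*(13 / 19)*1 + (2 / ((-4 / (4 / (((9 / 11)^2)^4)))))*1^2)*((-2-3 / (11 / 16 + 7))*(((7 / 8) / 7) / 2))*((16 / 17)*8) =25210431857464 / 6270744988233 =4.02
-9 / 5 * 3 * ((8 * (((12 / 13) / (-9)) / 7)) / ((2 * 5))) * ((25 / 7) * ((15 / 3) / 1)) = 720 / 637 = 1.13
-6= -6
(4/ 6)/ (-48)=-1/ 72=-0.01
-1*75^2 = -5625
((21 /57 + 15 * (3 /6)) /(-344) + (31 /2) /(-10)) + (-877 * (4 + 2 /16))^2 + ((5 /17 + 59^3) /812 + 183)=11808058617389323 /902229440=13087645.00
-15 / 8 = -1.88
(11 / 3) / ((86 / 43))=11 / 6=1.83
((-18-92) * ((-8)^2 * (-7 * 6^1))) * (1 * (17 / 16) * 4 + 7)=3326400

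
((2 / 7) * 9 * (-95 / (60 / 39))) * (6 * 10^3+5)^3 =-481369420627875 / 14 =-34383530044848.21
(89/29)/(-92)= -89/2668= -0.03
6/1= 6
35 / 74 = 0.47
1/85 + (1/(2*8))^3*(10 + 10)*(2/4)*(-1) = 0.01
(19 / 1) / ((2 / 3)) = 28.50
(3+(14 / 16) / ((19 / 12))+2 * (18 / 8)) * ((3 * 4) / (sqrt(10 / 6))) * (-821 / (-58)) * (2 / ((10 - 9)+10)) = 1507356 * sqrt(15) / 30305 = 192.64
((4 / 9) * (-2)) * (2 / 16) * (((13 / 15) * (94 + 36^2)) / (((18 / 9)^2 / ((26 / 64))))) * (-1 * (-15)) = -117455 / 576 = -203.91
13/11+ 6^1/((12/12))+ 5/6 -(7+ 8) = -461/66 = -6.98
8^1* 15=120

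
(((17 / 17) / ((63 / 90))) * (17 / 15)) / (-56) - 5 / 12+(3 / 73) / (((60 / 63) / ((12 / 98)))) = -23624 / 53655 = -0.44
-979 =-979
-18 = -18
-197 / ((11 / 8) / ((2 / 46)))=-1576 / 253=-6.23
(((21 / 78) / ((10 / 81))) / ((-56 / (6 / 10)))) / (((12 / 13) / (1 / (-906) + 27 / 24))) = -109971 / 3865600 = -0.03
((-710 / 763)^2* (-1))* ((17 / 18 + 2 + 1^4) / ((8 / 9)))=-8947775 / 2328676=-3.84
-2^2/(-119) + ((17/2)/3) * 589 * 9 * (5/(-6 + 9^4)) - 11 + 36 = 199747/5474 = 36.49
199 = 199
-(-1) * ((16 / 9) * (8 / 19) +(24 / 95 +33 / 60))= 1061 / 684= 1.55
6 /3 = 2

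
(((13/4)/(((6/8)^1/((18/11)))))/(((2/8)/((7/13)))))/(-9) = -56/33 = -1.70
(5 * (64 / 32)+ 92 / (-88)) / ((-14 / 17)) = -3349 / 308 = -10.87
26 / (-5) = -26 / 5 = -5.20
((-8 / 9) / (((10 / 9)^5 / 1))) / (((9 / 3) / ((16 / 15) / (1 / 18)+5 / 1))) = -4.23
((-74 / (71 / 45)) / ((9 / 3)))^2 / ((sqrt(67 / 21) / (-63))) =-77622300 * sqrt(1407) / 337747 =-8620.69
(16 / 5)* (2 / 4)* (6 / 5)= 1.92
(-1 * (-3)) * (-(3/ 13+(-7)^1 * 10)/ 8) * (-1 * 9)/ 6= -8163/ 208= -39.25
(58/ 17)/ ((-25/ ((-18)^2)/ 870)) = -3269808/ 85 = -38468.33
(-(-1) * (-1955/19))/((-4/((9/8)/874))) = 765/23104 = 0.03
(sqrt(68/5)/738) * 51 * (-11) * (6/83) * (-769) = 287606 * sqrt(85)/17015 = 155.84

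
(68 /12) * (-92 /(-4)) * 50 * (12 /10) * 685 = 5356700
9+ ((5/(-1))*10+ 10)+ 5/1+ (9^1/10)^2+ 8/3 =-6757/300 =-22.52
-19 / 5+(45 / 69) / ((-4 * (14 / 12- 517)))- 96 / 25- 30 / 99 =-7.94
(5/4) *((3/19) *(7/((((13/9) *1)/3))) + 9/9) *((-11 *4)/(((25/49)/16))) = -7019936/1235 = -5684.16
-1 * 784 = -784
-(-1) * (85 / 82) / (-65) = -0.02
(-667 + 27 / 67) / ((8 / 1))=-22331 / 268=-83.32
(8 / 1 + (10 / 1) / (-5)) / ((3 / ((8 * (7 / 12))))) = 9.33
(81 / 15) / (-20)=-27 / 100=-0.27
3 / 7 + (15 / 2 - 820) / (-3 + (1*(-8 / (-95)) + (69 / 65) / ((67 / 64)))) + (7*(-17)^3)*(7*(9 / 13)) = -4761021971717 / 28640066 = -166236.42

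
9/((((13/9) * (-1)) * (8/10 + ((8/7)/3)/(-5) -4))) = 8505/4472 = 1.90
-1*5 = -5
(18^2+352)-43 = 633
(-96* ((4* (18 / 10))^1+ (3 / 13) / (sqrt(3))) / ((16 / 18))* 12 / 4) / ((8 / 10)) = -2916 -405* sqrt(3) / 13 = -2969.96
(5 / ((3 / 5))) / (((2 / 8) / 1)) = 100 / 3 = 33.33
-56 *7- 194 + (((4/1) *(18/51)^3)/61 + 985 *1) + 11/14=1677393817/4195702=399.79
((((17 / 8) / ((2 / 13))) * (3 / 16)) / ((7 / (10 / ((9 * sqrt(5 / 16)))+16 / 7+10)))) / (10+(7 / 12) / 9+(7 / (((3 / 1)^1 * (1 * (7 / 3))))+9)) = 1989 * sqrt(5) / 121352+769743 / 3397856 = 0.26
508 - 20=488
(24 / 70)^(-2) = 1225 / 144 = 8.51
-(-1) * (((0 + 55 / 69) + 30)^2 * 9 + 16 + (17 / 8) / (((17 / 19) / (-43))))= 8450.03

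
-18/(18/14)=-14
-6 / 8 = -3 / 4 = -0.75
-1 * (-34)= 34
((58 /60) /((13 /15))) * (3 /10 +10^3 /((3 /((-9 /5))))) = -173913 /260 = -668.90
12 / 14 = 6 / 7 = 0.86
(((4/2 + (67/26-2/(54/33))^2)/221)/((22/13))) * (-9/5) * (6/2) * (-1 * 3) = 1123/6760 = 0.17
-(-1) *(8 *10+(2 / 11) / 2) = 881 / 11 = 80.09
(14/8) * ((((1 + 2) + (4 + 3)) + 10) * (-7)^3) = -12005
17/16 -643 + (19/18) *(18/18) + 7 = -91279/144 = -633.88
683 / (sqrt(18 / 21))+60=60+683*sqrt(42) / 6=797.72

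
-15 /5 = -3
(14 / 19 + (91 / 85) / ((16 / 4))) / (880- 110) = 927 / 710600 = 0.00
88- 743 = -655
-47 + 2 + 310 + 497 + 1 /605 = 461011 /605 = 762.00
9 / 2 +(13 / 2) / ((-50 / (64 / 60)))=3271 / 750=4.36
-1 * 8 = -8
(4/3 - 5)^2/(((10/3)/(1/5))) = 121/150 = 0.81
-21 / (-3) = 7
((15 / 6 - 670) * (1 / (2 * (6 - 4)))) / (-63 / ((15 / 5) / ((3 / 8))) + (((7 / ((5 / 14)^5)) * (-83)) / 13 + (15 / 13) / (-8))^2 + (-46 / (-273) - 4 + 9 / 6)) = -370149609375000 / 131234524650560855509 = -0.00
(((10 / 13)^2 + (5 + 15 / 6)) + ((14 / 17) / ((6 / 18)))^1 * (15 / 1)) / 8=259435 / 45968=5.64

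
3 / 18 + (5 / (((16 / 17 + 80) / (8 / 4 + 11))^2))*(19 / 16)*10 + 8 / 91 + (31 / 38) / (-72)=418341295819 / 235702591488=1.77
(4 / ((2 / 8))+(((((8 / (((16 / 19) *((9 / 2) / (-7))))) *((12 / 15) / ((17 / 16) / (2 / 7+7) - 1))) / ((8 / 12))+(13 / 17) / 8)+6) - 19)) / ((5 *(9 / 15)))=221707 / 27880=7.95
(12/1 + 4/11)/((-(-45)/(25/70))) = 68/693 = 0.10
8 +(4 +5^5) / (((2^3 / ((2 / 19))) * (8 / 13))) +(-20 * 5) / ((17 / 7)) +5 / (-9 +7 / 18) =10620459 / 320416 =33.15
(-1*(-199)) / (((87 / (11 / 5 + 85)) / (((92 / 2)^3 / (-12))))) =-2111315176 / 1305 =-1617866.04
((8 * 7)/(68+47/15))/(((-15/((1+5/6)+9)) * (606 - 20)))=-910/937893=-0.00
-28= -28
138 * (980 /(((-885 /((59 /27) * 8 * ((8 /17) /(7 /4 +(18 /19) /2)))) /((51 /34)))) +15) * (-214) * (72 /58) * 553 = -14957045618704 /83317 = -179519733.29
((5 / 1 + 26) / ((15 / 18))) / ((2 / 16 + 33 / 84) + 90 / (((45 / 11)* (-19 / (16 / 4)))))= -9.04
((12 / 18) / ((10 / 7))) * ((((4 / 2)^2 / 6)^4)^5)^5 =8873554201597605810476922437632 / 7730662810980169965546916946484319090531612830015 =0.00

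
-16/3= -5.33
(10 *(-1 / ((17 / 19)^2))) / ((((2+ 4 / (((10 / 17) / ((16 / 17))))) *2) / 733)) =-6615325 / 12138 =-545.01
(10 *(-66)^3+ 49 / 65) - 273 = -186890096 / 65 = -2875232.25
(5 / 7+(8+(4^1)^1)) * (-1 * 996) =-88644 / 7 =-12663.43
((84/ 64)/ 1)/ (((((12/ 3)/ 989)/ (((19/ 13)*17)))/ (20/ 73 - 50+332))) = 69116511261/ 30368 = 2275965.20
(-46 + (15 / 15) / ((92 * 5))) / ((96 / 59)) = -28.27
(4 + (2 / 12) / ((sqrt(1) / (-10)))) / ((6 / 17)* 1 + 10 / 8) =476 / 327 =1.46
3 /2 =1.50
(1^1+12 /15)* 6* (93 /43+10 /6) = 8892 /215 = 41.36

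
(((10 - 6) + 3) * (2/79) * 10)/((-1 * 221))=-0.01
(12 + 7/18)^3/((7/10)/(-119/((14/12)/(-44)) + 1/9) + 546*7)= 2239704399155/4501780645068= 0.50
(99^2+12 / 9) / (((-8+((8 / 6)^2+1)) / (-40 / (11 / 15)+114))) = -57696534 / 517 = -111598.71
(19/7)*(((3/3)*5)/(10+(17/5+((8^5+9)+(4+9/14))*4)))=475/4589899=0.00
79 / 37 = 2.14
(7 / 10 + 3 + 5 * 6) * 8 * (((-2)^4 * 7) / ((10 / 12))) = 905856 / 25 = 36234.24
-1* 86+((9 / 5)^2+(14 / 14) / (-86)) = -177959 / 2150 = -82.77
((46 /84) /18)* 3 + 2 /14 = 59 /252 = 0.23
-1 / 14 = -0.07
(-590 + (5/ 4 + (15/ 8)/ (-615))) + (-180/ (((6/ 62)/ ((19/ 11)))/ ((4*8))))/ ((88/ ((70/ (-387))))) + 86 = -1492095727/ 5119752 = -291.44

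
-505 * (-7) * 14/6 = 24745/3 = 8248.33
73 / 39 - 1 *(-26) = 27.87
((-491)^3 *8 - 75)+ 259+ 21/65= -946965983.68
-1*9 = -9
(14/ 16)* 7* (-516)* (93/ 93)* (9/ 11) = -56889/ 22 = -2585.86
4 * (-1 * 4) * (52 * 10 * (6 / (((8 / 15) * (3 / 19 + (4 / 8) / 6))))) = -4268160 / 11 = -388014.55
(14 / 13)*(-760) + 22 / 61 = -648754 / 793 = -818.10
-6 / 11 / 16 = -3 / 88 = -0.03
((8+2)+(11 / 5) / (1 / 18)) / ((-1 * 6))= -124 / 15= -8.27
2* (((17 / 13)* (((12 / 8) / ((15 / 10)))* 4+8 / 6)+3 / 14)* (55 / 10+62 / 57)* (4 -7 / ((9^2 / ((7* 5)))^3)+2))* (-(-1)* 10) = 42572105693375 / 8269753401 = 5147.93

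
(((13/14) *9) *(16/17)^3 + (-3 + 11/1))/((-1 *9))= -514744/309519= -1.66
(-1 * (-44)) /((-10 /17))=-374 /5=-74.80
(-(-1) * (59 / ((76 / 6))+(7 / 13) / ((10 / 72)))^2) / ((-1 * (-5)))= 444408561 / 30504500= 14.57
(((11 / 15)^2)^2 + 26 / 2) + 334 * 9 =152851516 / 50625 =3019.29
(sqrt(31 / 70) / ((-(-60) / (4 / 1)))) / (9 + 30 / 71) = 71*sqrt(2170) / 702450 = 0.00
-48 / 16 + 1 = -2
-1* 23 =-23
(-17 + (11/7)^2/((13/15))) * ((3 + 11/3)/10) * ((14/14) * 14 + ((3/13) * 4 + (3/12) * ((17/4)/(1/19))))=-32914621/99372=-331.23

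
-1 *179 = -179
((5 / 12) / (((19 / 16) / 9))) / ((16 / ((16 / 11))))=60 / 209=0.29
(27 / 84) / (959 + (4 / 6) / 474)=6399 / 19091800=0.00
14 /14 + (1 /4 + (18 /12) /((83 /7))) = 457 /332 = 1.38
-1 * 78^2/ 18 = -338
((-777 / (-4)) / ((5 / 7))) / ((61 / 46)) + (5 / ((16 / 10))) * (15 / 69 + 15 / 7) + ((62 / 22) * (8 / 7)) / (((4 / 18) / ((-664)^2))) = 3451774908496 / 540155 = 6390341.49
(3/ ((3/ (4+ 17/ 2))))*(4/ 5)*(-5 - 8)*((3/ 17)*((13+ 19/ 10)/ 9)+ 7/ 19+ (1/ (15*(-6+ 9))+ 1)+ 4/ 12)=-761917/ 2907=-262.10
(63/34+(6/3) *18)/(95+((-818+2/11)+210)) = -14157/191794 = -0.07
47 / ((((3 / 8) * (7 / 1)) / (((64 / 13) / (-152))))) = -3008 / 5187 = -0.58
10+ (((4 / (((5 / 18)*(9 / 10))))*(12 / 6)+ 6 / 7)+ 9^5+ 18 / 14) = 413652 / 7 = 59093.14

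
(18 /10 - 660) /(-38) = 3291 /190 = 17.32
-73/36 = -2.03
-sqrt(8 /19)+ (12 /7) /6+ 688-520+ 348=3614 /7-2 * sqrt(38) /19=515.64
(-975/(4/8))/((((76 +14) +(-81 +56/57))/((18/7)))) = -2000700/3983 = -502.31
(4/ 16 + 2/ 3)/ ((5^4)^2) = 11/ 4687500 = 0.00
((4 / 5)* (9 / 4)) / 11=0.16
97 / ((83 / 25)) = 2425 / 83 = 29.22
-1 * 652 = -652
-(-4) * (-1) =-4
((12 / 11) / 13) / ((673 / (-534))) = -6408 / 96239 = -0.07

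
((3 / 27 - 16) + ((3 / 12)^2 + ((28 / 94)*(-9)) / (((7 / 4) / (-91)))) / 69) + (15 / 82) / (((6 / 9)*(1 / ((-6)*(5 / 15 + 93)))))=-1069189531 / 6382224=-167.53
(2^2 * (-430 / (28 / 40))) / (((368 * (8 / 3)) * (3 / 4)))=-3.34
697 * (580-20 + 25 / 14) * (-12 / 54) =-5481905 / 63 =-87014.37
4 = 4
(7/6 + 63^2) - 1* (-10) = 3980.17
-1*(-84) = 84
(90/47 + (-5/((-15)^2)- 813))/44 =-428873/23265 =-18.43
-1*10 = -10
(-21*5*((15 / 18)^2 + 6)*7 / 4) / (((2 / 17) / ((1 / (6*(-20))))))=200753 / 2304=87.13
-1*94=-94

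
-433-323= -756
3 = 3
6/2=3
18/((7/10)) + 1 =187/7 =26.71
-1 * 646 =-646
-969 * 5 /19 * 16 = -4080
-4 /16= -1 /4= -0.25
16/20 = 4/5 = 0.80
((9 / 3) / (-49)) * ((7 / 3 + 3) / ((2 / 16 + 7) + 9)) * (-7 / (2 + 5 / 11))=1408 / 24381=0.06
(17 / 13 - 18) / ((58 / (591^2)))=-75793977 / 754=-100522.52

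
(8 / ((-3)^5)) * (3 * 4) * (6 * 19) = -1216 / 27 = -45.04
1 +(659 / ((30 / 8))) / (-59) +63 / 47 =-26542 / 41595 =-0.64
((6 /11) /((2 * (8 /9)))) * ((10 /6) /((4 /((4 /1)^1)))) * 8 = 45 /11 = 4.09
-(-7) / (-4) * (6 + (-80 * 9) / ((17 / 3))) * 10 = 36015 / 17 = 2118.53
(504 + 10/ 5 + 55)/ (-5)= -561/ 5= -112.20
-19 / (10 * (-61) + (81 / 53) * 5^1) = 1007 / 31925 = 0.03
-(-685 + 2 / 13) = 8903 / 13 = 684.85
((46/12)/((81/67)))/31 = 1541/15066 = 0.10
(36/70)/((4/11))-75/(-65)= 2337/910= 2.57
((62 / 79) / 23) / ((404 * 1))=31 / 367034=0.00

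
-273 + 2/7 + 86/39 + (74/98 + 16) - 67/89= -43286273/170079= -254.51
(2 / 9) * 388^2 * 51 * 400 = 2047398400 / 3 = 682466133.33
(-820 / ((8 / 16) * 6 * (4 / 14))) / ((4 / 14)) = -10045 / 3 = -3348.33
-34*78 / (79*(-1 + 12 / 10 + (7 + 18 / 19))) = -41990 / 10191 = -4.12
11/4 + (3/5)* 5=23/4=5.75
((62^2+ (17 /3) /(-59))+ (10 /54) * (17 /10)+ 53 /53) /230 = 12250867 /732780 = 16.72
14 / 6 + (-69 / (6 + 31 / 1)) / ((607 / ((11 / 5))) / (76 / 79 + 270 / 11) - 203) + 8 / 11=15969841603 / 5201378193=3.07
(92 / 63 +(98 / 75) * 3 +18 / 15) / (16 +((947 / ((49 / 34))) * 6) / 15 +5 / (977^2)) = 69249169892 / 2934432197505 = 0.02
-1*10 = -10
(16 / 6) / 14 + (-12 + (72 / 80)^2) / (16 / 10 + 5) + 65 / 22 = 6697 / 4620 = 1.45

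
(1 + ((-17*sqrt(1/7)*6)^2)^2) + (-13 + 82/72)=3896736617/1764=2209034.36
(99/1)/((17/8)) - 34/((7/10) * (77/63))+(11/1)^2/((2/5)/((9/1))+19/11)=86263983/1147993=75.14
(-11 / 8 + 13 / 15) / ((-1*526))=61 / 63120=0.00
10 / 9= 1.11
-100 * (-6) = 600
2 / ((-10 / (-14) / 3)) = 8.40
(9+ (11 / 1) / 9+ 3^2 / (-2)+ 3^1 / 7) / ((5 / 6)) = 155 / 21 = 7.38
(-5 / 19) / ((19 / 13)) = -65 / 361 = -0.18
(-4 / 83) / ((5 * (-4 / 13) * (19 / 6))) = 0.01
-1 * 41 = -41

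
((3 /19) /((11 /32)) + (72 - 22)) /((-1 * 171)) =-0.30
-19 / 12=-1.58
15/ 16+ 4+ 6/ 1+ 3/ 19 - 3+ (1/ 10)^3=307663/ 38000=8.10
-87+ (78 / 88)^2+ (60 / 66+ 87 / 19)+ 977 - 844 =1922835 / 36784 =52.27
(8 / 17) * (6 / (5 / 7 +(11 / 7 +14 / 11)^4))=421836492 / 9882809053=0.04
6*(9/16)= 27/8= 3.38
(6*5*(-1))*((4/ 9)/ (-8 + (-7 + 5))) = 1.33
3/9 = 1/3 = 0.33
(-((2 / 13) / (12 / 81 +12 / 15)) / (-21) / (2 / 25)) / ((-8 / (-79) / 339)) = 30128625 / 93184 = 323.32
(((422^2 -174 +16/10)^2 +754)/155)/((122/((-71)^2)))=1994505561346387/236375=8437887091.89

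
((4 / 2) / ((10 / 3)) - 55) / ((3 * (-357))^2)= -16 / 337365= -0.00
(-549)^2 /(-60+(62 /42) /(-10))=-63294210 /12631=-5011.02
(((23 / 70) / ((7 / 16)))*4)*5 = 736 / 49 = 15.02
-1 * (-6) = 6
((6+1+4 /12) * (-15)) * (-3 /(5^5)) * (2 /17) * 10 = 264 /2125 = 0.12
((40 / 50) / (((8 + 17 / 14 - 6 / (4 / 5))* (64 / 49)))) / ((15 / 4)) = 343 / 3600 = 0.10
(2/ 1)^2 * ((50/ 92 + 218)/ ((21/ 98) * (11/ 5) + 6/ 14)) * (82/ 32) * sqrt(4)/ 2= 228985/ 92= 2488.97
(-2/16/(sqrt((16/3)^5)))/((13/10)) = -45*sqrt(3)/53248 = -0.00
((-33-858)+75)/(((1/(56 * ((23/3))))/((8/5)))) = -2802688/5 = -560537.60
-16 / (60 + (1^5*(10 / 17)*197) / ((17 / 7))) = -2312 / 15565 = -0.15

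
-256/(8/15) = -480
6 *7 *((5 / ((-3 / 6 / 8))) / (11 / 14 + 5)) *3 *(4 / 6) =-31360 / 27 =-1161.48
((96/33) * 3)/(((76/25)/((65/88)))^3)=0.13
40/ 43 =0.93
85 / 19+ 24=541 / 19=28.47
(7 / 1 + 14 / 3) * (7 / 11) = 245 / 33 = 7.42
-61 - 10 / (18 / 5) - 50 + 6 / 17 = -17354 / 153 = -113.42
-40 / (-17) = 40 / 17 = 2.35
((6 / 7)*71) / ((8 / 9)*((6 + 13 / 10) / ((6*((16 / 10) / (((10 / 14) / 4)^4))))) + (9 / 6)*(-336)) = -0.12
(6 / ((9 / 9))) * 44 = 264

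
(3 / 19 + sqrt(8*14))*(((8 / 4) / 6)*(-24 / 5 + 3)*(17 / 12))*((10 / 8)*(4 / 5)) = -17*sqrt(7) / 5 - 51 / 380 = -9.13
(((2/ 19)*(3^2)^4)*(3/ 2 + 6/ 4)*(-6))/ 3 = -78732/ 19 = -4143.79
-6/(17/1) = -6/17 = -0.35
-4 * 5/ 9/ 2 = -10/ 9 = -1.11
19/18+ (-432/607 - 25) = -269393/10926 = -24.66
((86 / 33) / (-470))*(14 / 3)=-602 / 23265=-0.03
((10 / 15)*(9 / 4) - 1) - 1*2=-3 / 2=-1.50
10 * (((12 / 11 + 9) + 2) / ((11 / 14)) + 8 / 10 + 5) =25638 / 121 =211.88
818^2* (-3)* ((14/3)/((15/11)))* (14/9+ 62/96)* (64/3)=-322620201.80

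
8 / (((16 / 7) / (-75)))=-525 / 2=-262.50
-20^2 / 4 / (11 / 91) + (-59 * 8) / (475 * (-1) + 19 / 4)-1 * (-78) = -127954 / 171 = -748.27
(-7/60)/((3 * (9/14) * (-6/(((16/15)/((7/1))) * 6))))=56/6075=0.01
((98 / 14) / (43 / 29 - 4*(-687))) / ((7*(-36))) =-29 / 2870460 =-0.00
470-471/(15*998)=2345143/4990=469.97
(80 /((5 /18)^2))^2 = 26873856 /25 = 1074954.24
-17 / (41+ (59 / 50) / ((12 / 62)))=-5100 / 14129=-0.36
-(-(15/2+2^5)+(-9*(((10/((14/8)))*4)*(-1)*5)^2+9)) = 11522989/98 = 117581.52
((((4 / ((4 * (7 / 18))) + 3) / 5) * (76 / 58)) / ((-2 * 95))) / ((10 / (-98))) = 273 / 3625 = 0.08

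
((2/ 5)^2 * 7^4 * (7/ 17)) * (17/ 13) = 67228/ 325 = 206.86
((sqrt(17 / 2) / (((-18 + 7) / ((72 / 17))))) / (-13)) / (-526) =-18 * sqrt(34) / 639353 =-0.00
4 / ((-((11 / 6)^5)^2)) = -241864704 / 25937424601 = -0.01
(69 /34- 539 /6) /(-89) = 4478 /4539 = 0.99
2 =2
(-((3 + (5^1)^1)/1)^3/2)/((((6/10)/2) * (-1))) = 2560/3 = 853.33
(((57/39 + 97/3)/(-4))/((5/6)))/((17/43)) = -28337/1105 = -25.64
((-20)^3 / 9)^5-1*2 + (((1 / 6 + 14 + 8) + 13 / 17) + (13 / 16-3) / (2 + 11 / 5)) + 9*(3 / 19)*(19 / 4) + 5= -8912895999999483459031 / 16061328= -554928957306611.47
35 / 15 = 7 / 3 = 2.33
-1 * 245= -245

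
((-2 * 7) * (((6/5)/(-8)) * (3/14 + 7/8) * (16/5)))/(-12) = -61/100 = -0.61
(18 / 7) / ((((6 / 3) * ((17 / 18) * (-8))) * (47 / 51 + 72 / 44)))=-0.07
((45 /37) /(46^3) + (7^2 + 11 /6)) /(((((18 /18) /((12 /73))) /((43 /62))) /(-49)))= -1157203411105 /4075020308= -283.97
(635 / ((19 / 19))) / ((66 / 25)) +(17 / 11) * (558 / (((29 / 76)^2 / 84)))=497749.49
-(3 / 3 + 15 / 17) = -32 / 17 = -1.88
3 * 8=24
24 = 24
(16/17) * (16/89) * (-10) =-2560/1513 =-1.69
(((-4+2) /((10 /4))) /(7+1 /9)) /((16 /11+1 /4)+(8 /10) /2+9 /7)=-693 /20884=-0.03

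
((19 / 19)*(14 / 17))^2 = 196 / 289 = 0.68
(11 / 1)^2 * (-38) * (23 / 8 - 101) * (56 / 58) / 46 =12633005 / 1334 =9470.02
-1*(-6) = 6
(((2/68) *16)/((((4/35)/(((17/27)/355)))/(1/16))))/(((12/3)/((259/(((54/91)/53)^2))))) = 42172789477/178879104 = 235.76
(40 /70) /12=1 /21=0.05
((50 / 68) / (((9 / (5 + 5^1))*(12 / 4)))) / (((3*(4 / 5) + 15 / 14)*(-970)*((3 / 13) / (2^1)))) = -22750 / 32457267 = -0.00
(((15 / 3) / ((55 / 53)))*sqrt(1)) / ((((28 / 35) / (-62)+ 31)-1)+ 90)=0.04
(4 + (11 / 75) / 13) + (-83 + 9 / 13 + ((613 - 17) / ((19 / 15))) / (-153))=-8541999 / 104975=-81.37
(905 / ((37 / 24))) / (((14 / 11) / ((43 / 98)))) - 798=-7559028 / 12691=-595.62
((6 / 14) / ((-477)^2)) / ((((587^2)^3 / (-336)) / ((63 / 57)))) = -112 / 6550209677929427077017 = -0.00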